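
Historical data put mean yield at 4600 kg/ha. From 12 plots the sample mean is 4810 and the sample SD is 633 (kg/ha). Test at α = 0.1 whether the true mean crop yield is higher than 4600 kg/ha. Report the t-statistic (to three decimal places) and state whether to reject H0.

H0: μ = 4600; H1: μ > 4600 (one-sample t-test, right-tailed).
t = (x̄ − μ₀)/(s/√n) = (4810 − 4600)/(633/√12) = 1.149
df = n − 1 = 11
p-value = P(T ≥ 1.149) ≈ 0.137
Since p ≈ 0.137 > α = 0.1, fail to reject H0; the data do not provide sufficient evidence against H0.

t = 1.149; fail to reject H0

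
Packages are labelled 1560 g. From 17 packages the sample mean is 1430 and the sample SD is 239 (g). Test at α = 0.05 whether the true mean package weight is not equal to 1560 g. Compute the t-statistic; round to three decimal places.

H0: μ = 1560; H1: μ ≠ 1560 (one-sample t-test, two-sided).
t = (x̄ − μ₀)/(s/√n) = (1430 − 1560)/(239/√17) = -2.243
df = n − 1 = 16
Two-sided p-value ≈ 0.0394
Since p ≈ 0.0394 < α = 0.05, reject H0; the data support H1.

-2.243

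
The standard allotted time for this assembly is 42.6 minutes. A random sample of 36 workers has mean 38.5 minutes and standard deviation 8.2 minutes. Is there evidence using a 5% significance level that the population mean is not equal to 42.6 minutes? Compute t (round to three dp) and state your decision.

H0: μ = 42.6; H1: μ ≠ 42.6 (one-sample t-test, two-sided).
t = (x̄ − μ₀)/(s/√n) = (38.5 − 42.6)/(8.2/√36) = -3.000
df = n − 1 = 35
Two-sided p-value ≈ 0.005
Since p ≈ 0.005 < α = 0.05, reject H0; the data support H1.

t = -3.000; reject H0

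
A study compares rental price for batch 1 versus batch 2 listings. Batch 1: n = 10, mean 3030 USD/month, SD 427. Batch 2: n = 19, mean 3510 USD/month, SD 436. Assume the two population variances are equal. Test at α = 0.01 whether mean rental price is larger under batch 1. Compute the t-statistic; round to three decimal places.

Let group 1 = batch 1, group 2 = batch 2. H0: μ_1 = μ_2; H1: μ_1 > μ_2 (two-sample pooled-variance t-test, right-tailed).
s_p² = [(10−1)·427² + (19−1)·436²]/(10+19−2) = 187507
t = (3030 − 3510)/√[187507·(1/10 + 1/19)] = -2.837
df = n₁ + n₂ − 2 = 27
p-value = P(T ≥ -2.837) ≈ 0.9957
Since p ≈ 0.9957 > α = 0.01, fail to reject H0; the evidence is not statistically significant.

-2.837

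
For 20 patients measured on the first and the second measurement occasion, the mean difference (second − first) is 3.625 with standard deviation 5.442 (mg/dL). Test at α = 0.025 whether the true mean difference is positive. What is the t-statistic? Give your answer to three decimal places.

2.979

H0: μ_d = 0; H1: μ_d > 0 (paired t-test on the differences, right-tailed).
t = d̄/(s_d/√n) = 3.625/(5.442/√20) = 2.979
df = n − 1 = 19
p-value = P(T ≥ 2.979) ≈ 0.0039
Since p ≈ 0.0039 < α = 0.025, reject H0; the data support H1.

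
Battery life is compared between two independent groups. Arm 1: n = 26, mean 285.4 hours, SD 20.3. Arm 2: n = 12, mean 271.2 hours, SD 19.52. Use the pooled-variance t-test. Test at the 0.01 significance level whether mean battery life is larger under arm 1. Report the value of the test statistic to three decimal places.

2.028

Let group 1 = arm 1, group 2 = arm 2. H0: μ_1 = μ_2; H1: μ_1 > μ_2 (two-sample pooled-variance t-test, right-tailed).
s_p² = [(26−1)·20.3² + (12−1)·19.52²]/(26+12−2) = 402.6
t = (285.4 − 271.2)/√[402.6·(1/26 + 1/12)] = 2.028
df = n₁ + n₂ − 2 = 36
p-value = P(T ≥ 2.028) ≈ 0.0250
Since p ≈ 0.0250 > α = 0.01, fail to reject H0; the data do not provide sufficient evidence against H0.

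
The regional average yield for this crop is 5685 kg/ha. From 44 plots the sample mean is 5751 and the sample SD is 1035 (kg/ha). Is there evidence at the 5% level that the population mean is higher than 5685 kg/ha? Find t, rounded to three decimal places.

H0: μ = 5685; H1: μ > 5685 (one-sample t-test, right-tailed).
t = (x̄ − μ₀)/(s/√n) = (5751 − 5685)/(1035/√44) = 0.423
df = n − 1 = 43
p-value = P(T ≥ 0.423) ≈ 0.337
Since p ≈ 0.337 > α = 0.05, fail to reject H0; the data do not provide sufficient evidence against H0.

0.423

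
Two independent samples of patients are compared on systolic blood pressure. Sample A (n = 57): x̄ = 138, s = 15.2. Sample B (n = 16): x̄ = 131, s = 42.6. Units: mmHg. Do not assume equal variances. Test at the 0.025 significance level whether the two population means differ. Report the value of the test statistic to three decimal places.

Let group 1 = sample A, group 2 = sample B. H0: μ_1 = μ_2; H1: μ_1 ≠ μ_2 (Welch's two-sample t-test, two-sided).
t = (x̄_1 − x̄_2)/√(s_1²/n_1 + s_2²/n_2) = (138 − 131)/√(15.2²/57 + 42.6²/16) = 0.646
Welch–Satterthwaite df ≈ 16.09
Two-sided p-value ≈ 0.5275
Since p ≈ 0.5275 > α = 0.025, fail to reject H0; the data do not provide sufficient evidence against H0.

0.646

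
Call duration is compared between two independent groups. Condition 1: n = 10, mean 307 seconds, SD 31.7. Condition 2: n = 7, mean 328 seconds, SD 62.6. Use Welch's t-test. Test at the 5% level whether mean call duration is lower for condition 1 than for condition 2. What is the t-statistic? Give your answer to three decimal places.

Let group 1 = condition 1, group 2 = condition 2. H0: μ_1 = μ_2; H1: μ_1 < μ_2 (Welch's two-sample t-test, left-tailed).
t = (x̄_1 − x̄_2)/√(s_1²/n_1 + s_2²/n_2) = (307 − 328)/√(31.7²/10 + 62.6²/7) = -0.817
Welch–Satterthwaite df ≈ 8.17
p-value = P(T ≤ -0.817) ≈ 0.218
Since p ≈ 0.218 > α = 0.05, fail to reject H0; the data do not provide sufficient evidence against H0.

-0.817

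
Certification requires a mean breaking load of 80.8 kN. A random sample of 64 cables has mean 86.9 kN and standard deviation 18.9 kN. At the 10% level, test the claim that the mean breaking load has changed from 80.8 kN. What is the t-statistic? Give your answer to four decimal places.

2.5820

H0: μ = 80.8; H1: μ ≠ 80.8 (one-sample t-test, two-sided).
t = (x̄ − μ₀)/(s/√n) = (86.9 − 80.8)/(18.9/√64) = 2.5820
df = n − 1 = 63
Two-sided p-value ≈ 0.012
Since p ≈ 0.012 < α = 0.1, reject H0; the data support H1.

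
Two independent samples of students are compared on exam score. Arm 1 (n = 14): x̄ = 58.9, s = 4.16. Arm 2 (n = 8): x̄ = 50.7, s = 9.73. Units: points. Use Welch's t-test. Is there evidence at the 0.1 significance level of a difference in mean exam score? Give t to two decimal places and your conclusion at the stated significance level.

Let group 1 = arm 1, group 2 = arm 2. H0: μ_1 = μ_2; H1: μ_1 ≠ μ_2 (Welch's two-sample t-test, two-sided).
t = (x̄_1 − x̄_2)/√(s_1²/n_1 + s_2²/n_2) = (58.9 − 50.7)/√(4.16²/14 + 9.73²/8) = 2.27
Welch–Satterthwaite df ≈ 8.49
Two-sided p-value ≈ 0.051
Since p ≈ 0.051 < α = 0.1, reject H0; the data support H1.

t = 2.27; reject H0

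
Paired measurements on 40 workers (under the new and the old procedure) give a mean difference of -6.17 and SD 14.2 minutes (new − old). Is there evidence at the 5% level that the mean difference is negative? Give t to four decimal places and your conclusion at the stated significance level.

t = -2.7481; reject H0

H0: μ_d = 0; H1: μ_d < 0 (paired t-test on the differences, left-tailed).
t = d̄/(s_d/√n) = -6.17/(14.2/√40) = -2.7481
df = n − 1 = 39
p-value = P(T ≤ -2.7481) ≈ 0.005
Since p ≈ 0.005 < α = 0.05, reject H0; the evidence is statistically significant.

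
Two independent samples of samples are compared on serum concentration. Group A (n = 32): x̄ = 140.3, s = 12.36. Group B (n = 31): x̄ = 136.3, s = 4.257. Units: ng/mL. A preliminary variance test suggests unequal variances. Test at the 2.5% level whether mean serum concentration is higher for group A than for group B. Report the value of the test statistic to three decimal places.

1.728

Let group 1 = group A, group 2 = group B. H0: μ_1 = μ_2; H1: μ_1 > μ_2 (Welch's two-sample t-test, right-tailed).
t = (x̄_1 − x̄_2)/√(s_1²/n_1 + s_2²/n_2) = (140.3 − 136.3)/√(12.36²/32 + 4.257²/31) = 1.728
Welch–Satterthwaite df ≈ 38.46
p-value = P(T ≥ 1.728) ≈ 0.0460
Since p ≈ 0.0460 > α = 0.025, fail to reject H0; the evidence is not statistically significant.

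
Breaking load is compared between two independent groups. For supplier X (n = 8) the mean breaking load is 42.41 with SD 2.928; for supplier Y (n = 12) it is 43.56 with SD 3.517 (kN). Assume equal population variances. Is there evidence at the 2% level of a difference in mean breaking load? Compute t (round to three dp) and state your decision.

t = -0.763; fail to reject H0

Let group 1 = supplier X, group 2 = supplier Y. H0: μ_1 = μ_2; H1: μ_1 ≠ μ_2 (two-sample pooled-variance t-test, two-sided).
s_p² = [(8−1)·2.928² + (12−1)·3.517²]/(8+12−2) = 10.893
t = (42.41 − 43.56)/√[10.893·(1/8 + 1/12)] = -0.763
df = n₁ + n₂ − 2 = 18
Two-sided p-value ≈ 0.455
Since p ≈ 0.455 > α = 0.02, fail to reject H0; the evidence is not statistically significant.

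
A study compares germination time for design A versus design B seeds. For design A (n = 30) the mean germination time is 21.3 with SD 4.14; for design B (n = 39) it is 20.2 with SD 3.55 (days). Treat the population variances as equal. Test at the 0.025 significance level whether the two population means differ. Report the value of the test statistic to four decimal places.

Let group 1 = design A, group 2 = design B. H0: μ_1 = μ_2; H1: μ_1 ≠ μ_2 (two-sample pooled-variance t-test, two-sided).
s_p² = [(30−1)·4.14² + (39−1)·3.55²]/(30+39−2) = 14.5663
t = (21.3 − 20.2)/√[14.5663·(1/30 + 1/39)] = 1.1868
df = n₁ + n₂ − 2 = 67
Two-sided p-value ≈ 0.239
Since p ≈ 0.239 > α = 0.025, fail to reject H0; the data do not provide sufficient evidence against H0.

1.1868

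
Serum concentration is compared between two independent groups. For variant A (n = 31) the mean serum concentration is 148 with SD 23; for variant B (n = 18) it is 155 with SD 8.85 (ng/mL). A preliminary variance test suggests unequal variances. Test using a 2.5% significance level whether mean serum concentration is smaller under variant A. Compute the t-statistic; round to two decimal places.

Let group 1 = variant A, group 2 = variant B. H0: μ_1 = μ_2; H1: μ_1 < μ_2 (Welch's two-sample t-test, left-tailed).
t = (x̄_1 − x̄_2)/√(s_1²/n_1 + s_2²/n_2) = (148 − 155)/√(23²/31 + 8.85²/18) = -1.51
Welch–Satterthwaite df ≈ 42.39
p-value = P(T ≤ -1.51) ≈ 0.0689
Since p ≈ 0.0689 > α = 0.025, fail to reject H0; the evidence is not statistically significant.

-1.51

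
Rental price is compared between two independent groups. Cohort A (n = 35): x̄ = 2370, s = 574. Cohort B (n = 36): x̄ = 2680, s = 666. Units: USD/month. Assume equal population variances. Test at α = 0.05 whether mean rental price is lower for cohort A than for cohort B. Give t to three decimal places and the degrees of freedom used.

Let group 1 = cohort A, group 2 = cohort B. H0: μ_1 = μ_2; H1: μ_1 < μ_2 (two-sample pooled-variance t-test, left-tailed).
s_p² = [(35−1)·574² + (36−1)·666²]/(35+36−2) = 387343
t = (2370 − 2680)/√[387343·(1/35 + 1/36)] = -2.098
df = n₁ + n₂ − 2 = 69
p-value = P(T ≤ -2.098) ≈ 0.0198
Since p ≈ 0.0198 < α = 0.05, reject H0; the evidence is statistically significant.

t = -2.098, df = 69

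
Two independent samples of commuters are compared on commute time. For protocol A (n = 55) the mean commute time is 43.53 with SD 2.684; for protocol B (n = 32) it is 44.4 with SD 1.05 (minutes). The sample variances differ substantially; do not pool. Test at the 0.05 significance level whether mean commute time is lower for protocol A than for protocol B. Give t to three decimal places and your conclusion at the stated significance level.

Let group 1 = protocol A, group 2 = protocol B. H0: μ_1 = μ_2; H1: μ_1 < μ_2 (Welch's two-sample t-test, left-tailed).
t = (x̄_1 − x̄_2)/√(s_1²/n_1 + s_2²/n_2) = (43.53 − 44.4)/√(2.684²/55 + 1.05²/32) = -2.139
Welch–Satterthwaite df ≈ 76.88
p-value = P(T ≤ -2.139) ≈ 0.018
Since p ≈ 0.018 < α = 0.05, reject H0; the evidence is statistically significant.

t = -2.139; reject H0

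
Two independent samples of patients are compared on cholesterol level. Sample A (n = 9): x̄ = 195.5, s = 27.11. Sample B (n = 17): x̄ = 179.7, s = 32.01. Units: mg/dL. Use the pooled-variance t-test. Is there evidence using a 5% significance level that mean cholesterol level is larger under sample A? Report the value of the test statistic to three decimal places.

Let group 1 = sample A, group 2 = sample B. H0: μ_1 = μ_2; H1: μ_1 > μ_2 (two-sample pooled-variance t-test, right-tailed).
s_p² = [(9−1)·27.11² + (17−1)·32.01²]/(9+17−2) = 928.077
t = (195.5 − 179.7)/√[928.077·(1/9 + 1/17)] = 1.258
df = n₁ + n₂ − 2 = 24
p-value = P(T ≥ 1.258) ≈ 0.1102
Since p ≈ 0.1102 > α = 0.05, fail to reject H0; the data do not provide sufficient evidence against H0.

1.258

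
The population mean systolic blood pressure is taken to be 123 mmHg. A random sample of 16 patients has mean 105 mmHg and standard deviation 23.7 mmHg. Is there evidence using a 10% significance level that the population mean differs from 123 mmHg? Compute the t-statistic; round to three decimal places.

H0: μ = 123; H1: μ ≠ 123 (one-sample t-test, two-sided).
t = (x̄ − μ₀)/(s/√n) = (105 − 123)/(23.7/√16) = -3.038
df = n − 1 = 15
Two-sided p-value ≈ 0.0083
Since p ≈ 0.0083 < α = 0.1, reject H0; the data support H1.

-3.038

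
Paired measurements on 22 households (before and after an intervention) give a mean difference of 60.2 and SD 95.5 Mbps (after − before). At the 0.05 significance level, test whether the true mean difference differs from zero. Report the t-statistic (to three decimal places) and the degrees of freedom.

H0: μ_d = 0; H1: μ_d ≠ 0 (paired t-test on the differences, two-sided).
t = d̄/(s_d/√n) = 60.2/(95.5/√22) = 2.957
df = n − 1 = 21
Two-sided p-value ≈ 0.008
Since p ≈ 0.008 < α = 0.05, reject H0; the data support H1.

t = 2.957, df = 21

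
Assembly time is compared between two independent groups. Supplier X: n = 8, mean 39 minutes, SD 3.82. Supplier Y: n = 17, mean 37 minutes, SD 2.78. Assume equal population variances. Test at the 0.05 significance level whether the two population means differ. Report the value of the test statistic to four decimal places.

Let group 1 = supplier X, group 2 = supplier Y. H0: μ_1 = μ_2; H1: μ_1 ≠ μ_2 (two-sample pooled-variance t-test, two-sided).
s_p² = [(8−1)·3.82² + (17−1)·2.78²]/(8+17−2) = 9.81744
t = (39 − 37)/√[9.81744·(1/8 + 1/17)] = 1.4888
df = n₁ + n₂ − 2 = 23
Two-sided p-value ≈ 0.1501
Since p ≈ 0.1501 > α = 0.05, fail to reject H0; the data do not provide sufficient evidence against H0.

1.4888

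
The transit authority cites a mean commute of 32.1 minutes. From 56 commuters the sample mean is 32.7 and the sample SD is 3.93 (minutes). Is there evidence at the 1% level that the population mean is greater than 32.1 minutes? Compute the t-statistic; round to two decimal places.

H0: μ = 32.1; H1: μ > 32.1 (one-sample t-test, right-tailed).
t = (x̄ − μ₀)/(s/√n) = (32.7 − 32.1)/(3.93/√56) = 1.14
df = n − 1 = 55
p-value = P(T ≥ 1.14) ≈ 0.1291
Since p ≈ 0.1291 > α = 0.01, fail to reject H0; the data do not provide sufficient evidence against H0.

1.14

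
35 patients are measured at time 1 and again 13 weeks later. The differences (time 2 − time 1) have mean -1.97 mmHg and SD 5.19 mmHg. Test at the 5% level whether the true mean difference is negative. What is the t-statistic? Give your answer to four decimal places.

H0: μ_d = 0; H1: μ_d < 0 (paired t-test on the differences, left-tailed).
t = d̄/(s_d/√n) = -1.97/(5.19/√35) = -2.2456
df = n − 1 = 34
p-value = P(T ≤ -2.2456) ≈ 0.016
Since p ≈ 0.016 < α = 0.05, reject H0; the evidence is statistically significant.

-2.2456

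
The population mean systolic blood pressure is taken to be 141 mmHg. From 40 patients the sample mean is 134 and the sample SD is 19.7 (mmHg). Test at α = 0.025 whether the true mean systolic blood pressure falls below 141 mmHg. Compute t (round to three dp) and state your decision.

t = -2.247; reject H0

H0: μ = 141; H1: μ < 141 (one-sample t-test, left-tailed).
t = (x̄ − μ₀)/(s/√n) = (134 − 141)/(19.7/√40) = -2.247
df = n − 1 = 39
p-value = P(T ≤ -2.247) ≈ 0.015
Since p ≈ 0.015 < α = 0.025, reject H0; the evidence is statistically significant.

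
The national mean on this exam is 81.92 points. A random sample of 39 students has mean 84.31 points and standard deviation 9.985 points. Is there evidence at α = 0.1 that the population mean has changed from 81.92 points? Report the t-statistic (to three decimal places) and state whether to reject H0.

H0: μ = 81.92; H1: μ ≠ 81.92 (one-sample t-test, two-sided).
t = (x̄ − μ₀)/(s/√n) = (84.31 − 81.92)/(9.985/√39) = 1.495
df = n − 1 = 38
Two-sided p-value ≈ 0.1432
Since p ≈ 0.1432 > α = 0.1, fail to reject H0; the evidence is not statistically significant.

t = 1.495; fail to reject H0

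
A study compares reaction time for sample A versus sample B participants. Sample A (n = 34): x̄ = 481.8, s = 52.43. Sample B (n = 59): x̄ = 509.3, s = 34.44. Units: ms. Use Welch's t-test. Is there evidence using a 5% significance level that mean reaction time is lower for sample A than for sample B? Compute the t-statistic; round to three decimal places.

-2.737

Let group 1 = sample A, group 2 = sample B. H0: μ_1 = μ_2; H1: μ_1 < μ_2 (Welch's two-sample t-test, left-tailed).
t = (x̄_1 − x̄_2)/√(s_1²/n_1 + s_2²/n_2) = (481.8 − 509.3)/√(52.43²/34 + 34.44²/59) = -2.737
Welch–Satterthwaite df ≈ 49.70
p-value = P(T ≤ -2.737) ≈ 0.004
Since p ≈ 0.004 < α = 0.05, reject H0; the evidence is statistically significant.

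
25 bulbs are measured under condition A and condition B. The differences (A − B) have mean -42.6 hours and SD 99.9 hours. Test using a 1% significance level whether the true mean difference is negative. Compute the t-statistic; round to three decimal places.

-2.132

H0: μ_d = 0; H1: μ_d < 0 (paired t-test on the differences, left-tailed).
t = d̄/(s_d/√n) = -42.6/(99.9/√25) = -2.132
df = n − 1 = 24
p-value = P(T ≤ -2.132) ≈ 0.0217
Since p ≈ 0.0217 > α = 0.01, fail to reject H0; the evidence is not statistically significant.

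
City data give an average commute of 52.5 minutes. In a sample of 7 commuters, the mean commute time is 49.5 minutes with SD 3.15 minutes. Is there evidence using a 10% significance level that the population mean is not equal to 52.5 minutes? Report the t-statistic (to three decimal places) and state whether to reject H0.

t = -2.520; reject H0

H0: μ = 52.5; H1: μ ≠ 52.5 (one-sample t-test, two-sided).
t = (x̄ − μ₀)/(s/√n) = (49.5 − 52.5)/(3.15/√7) = -2.520
df = n − 1 = 6
Two-sided p-value ≈ 0.045
Since p ≈ 0.045 < α = 0.1, reject H0; the evidence is statistically significant.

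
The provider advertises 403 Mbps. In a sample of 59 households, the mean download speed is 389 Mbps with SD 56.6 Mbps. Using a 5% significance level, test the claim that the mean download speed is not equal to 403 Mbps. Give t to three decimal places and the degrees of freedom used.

H0: μ = 403; H1: μ ≠ 403 (one-sample t-test, two-sided).
t = (x̄ − μ₀)/(s/√n) = (389 − 403)/(56.6/√59) = -1.900
df = n − 1 = 58
Two-sided p-value ≈ 0.062
Since p ≈ 0.062 > α = 0.05, fail to reject H0; the data do not provide sufficient evidence against H0.

t = -1.900, df = 58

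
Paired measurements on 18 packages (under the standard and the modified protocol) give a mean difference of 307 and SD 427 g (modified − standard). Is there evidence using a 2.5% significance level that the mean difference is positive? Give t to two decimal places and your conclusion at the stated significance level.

H0: μ_d = 0; H1: μ_d > 0 (paired t-test on the differences, right-tailed).
t = d̄/(s_d/√n) = 307/(427/√18) = 3.05
df = n − 1 = 17
p-value = P(T ≥ 3.05) ≈ 0.004
Since p ≈ 0.004 < α = 0.025, reject H0; the evidence is statistically significant.

t = 3.05; reject H0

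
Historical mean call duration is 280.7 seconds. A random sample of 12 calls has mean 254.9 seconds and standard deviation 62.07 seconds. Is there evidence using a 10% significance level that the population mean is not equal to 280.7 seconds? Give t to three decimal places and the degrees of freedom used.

t = -1.440, df = 11

H0: μ = 280.7; H1: μ ≠ 280.7 (one-sample t-test, two-sided).
t = (x̄ − μ₀)/(s/√n) = (254.9 − 280.7)/(62.07/√12) = -1.440
df = n − 1 = 11
Two-sided p-value ≈ 0.1777
Since p ≈ 0.1777 > α = 0.1, fail to reject H0; the evidence is not statistically significant.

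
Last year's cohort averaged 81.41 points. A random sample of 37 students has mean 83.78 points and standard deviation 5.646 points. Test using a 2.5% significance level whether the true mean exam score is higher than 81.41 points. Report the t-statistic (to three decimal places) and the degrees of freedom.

t = 2.553, df = 36

H0: μ = 81.41; H1: μ > 81.41 (one-sample t-test, right-tailed).
t = (x̄ − μ₀)/(s/√n) = (83.78 − 81.41)/(5.646/√37) = 2.553
df = n − 1 = 36
p-value = P(T ≥ 2.553) ≈ 0.0075
Since p ≈ 0.0075 < α = 0.025, reject H0; the data support H1.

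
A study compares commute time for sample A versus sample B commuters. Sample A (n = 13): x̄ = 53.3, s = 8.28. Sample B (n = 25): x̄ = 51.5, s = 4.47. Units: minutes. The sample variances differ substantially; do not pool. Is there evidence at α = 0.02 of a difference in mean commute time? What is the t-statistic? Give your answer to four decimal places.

Let group 1 = sample A, group 2 = sample B. H0: μ_1 = μ_2; H1: μ_1 ≠ μ_2 (Welch's two-sample t-test, two-sided).
t = (x̄_1 − x̄_2)/√(s_1²/n_1 + s_2²/n_2) = (53.3 − 51.5)/√(8.28²/13 + 4.47²/25) = 0.7304
Welch–Satterthwaite df ≈ 15.73
Two-sided p-value ≈ 0.4759
Since p ≈ 0.4759 > α = 0.02, fail to reject H0; the evidence is not statistically significant.

0.7304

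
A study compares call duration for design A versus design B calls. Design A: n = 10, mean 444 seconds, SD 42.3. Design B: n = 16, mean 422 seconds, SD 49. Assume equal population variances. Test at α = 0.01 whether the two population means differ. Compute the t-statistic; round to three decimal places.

Let group 1 = design A, group 2 = design B. H0: μ_1 = μ_2; H1: μ_1 ≠ μ_2 (two-sample pooled-variance t-test, two-sided).
s_p² = [(10−1)·42.3² + (16−1)·49²]/(10+16−2) = 2171.61
t = (444 − 422)/√[2171.61·(1/10 + 1/16)] = 1.171
df = n₁ + n₂ − 2 = 24
Two-sided p-value ≈ 0.253
Since p ≈ 0.253 > α = 0.01, fail to reject H0; the data do not provide sufficient evidence against H0.

1.171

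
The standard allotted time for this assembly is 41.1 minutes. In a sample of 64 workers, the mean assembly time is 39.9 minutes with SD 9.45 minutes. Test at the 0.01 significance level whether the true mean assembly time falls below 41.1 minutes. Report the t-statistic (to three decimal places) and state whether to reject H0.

H0: μ = 41.1; H1: μ < 41.1 (one-sample t-test, left-tailed).
t = (x̄ − μ₀)/(s/√n) = (39.9 − 41.1)/(9.45/√64) = -1.016
df = n − 1 = 63
p-value = P(T ≤ -1.016) ≈ 0.157
Since p ≈ 0.157 > α = 0.01, fail to reject H0; the data do not provide sufficient evidence against H0.

t = -1.016; fail to reject H0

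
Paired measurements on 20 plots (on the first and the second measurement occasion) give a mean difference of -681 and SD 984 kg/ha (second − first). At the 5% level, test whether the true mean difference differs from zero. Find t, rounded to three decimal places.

-3.095

H0: μ_d = 0; H1: μ_d ≠ 0 (paired t-test on the differences, two-sided).
t = d̄/(s_d/√n) = -681/(984/√20) = -3.095
df = n − 1 = 19
Two-sided p-value ≈ 0.0060
Since p ≈ 0.0060 < α = 0.05, reject H0; the evidence is statistically significant.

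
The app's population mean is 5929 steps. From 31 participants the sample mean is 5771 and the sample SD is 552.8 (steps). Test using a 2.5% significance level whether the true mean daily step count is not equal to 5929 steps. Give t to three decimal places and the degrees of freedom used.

t = -1.591, df = 30

H0: μ = 5929; H1: μ ≠ 5929 (one-sample t-test, two-sided).
t = (x̄ − μ₀)/(s/√n) = (5771 − 5929)/(552.8/√31) = -1.591
df = n − 1 = 30
Two-sided p-value ≈ 0.122
Since p ≈ 0.122 > α = 0.025, fail to reject H0; the evidence is not statistically significant.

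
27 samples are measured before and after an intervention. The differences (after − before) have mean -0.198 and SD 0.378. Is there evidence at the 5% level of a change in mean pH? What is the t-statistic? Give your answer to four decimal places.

-2.7218

H0: μ_d = 0; H1: μ_d ≠ 0 (paired t-test on the differences, two-sided).
t = d̄/(s_d/√n) = -0.198/(0.378/√27) = -2.7218
df = n − 1 = 26
Two-sided p-value ≈ 0.0114
Since p ≈ 0.0114 < α = 0.05, reject H0; the data support H1.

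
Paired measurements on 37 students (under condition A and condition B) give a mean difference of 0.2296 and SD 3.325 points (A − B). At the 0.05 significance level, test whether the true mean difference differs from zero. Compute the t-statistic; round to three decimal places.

H0: μ_d = 0; H1: μ_d ≠ 0 (paired t-test on the differences, two-sided).
t = d̄/(s_d/√n) = 0.2296/(3.325/√37) = 0.420
df = n − 1 = 36
Two-sided p-value ≈ 0.6770
Since p ≈ 0.6770 > α = 0.05, fail to reject H0; the evidence is not statistically significant.

0.420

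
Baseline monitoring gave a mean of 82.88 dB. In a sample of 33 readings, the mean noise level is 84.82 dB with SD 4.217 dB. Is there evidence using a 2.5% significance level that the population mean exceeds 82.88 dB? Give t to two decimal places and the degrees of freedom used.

H0: μ = 82.88; H1: μ > 82.88 (one-sample t-test, right-tailed).
t = (x̄ − μ₀)/(s/√n) = (84.82 − 82.88)/(4.217/√33) = 2.64
df = n − 1 = 32
p-value = P(T ≥ 2.64) ≈ 0.006
Since p ≈ 0.006 < α = 0.025, reject H0; the data support H1.

t = 2.64, df = 32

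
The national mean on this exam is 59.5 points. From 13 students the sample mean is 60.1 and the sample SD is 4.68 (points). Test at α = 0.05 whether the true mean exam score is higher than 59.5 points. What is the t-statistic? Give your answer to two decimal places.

0.46

H0: μ = 59.5; H1: μ > 59.5 (one-sample t-test, right-tailed).
t = (x̄ − μ₀)/(s/√n) = (60.1 − 59.5)/(4.68/√13) = 0.46
df = n − 1 = 12
p-value = P(T ≥ 0.46) ≈ 0.326
Since p ≈ 0.326 > α = 0.05, fail to reject H0; the data do not provide sufficient evidence against H0.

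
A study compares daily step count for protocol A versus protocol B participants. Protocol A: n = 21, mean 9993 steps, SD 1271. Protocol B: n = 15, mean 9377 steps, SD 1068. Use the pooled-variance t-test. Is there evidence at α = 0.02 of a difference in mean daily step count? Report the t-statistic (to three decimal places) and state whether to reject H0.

Let group 1 = protocol A, group 2 = protocol B. H0: μ_1 = μ_2; H1: μ_1 ≠ μ_2 (two-sample pooled-variance t-test, two-sided).
s_p² = [(21−1)·1271² + (15−1)·1068²]/(21+15−2) = 1419930
t = (9993 − 9377)/√[1419930·(1/21 + 1/15)] = 1.529
df = n₁ + n₂ − 2 = 34
Two-sided p-value ≈ 0.135
Since p ≈ 0.135 > α = 0.02, fail to reject H0; the data do not provide sufficient evidence against H0.

t = 1.529; fail to reject H0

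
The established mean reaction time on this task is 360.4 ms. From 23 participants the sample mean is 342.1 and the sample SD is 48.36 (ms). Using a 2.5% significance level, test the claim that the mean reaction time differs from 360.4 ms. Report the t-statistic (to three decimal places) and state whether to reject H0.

t = -1.815; fail to reject H0

H0: μ = 360.4; H1: μ ≠ 360.4 (one-sample t-test, two-sided).
t = (x̄ − μ₀)/(s/√n) = (342.1 − 360.4)/(48.36/√23) = -1.815
df = n − 1 = 22
Two-sided p-value ≈ 0.083
Since p ≈ 0.083 > α = 0.025, fail to reject H0; the data do not provide sufficient evidence against H0.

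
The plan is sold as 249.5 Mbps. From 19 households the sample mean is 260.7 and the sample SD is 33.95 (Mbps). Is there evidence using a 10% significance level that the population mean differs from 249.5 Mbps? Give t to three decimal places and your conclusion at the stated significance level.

H0: μ = 249.5; H1: μ ≠ 249.5 (one-sample t-test, two-sided).
t = (x̄ − μ₀)/(s/√n) = (260.7 − 249.5)/(33.95/√19) = 1.438
df = n − 1 = 18
Two-sided p-value ≈ 0.1676
Since p ≈ 0.1676 > α = 0.1, fail to reject H0; the data do not provide sufficient evidence against H0.

t = 1.438; fail to reject H0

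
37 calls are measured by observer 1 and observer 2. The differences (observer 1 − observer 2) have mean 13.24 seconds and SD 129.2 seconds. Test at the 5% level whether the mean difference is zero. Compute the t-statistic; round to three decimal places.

0.623

H0: μ_d = 0; H1: μ_d ≠ 0 (paired t-test on the differences, two-sided).
t = d̄/(s_d/√n) = 13.24/(129.2/√37) = 0.623
df = n − 1 = 36
Two-sided p-value ≈ 0.537
Since p ≈ 0.537 > α = 0.05, fail to reject H0; the data do not provide sufficient evidence against H0.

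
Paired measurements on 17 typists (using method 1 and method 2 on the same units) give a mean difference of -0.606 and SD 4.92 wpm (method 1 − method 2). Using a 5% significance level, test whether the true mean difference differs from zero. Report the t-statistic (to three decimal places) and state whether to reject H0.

H0: μ_d = 0; H1: μ_d ≠ 0 (paired t-test on the differences, two-sided).
t = d̄/(s_d/√n) = -0.606/(4.92/√17) = -0.508
df = n − 1 = 16
Two-sided p-value ≈ 0.6185
Since p ≈ 0.6185 > α = 0.05, fail to reject H0; the evidence is not statistically significant.

t = -0.508; fail to reject H0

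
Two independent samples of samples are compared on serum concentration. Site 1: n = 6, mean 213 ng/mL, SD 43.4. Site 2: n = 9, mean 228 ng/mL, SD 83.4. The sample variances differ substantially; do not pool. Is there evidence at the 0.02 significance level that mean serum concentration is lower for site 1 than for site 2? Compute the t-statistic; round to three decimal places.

Let group 1 = site 1, group 2 = site 2. H0: μ_1 = μ_2; H1: μ_1 < μ_2 (Welch's two-sample t-test, left-tailed).
t = (x̄_1 − x̄_2)/√(s_1²/n_1 + s_2²/n_2) = (213 − 228)/√(43.4²/6 + 83.4²/9) = -0.455
Welch–Satterthwaite df ≈ 12.52
p-value = P(T ≤ -0.455) ≈ 0.328
Since p ≈ 0.328 > α = 0.02, fail to reject H0; the evidence is not statistically significant.

-0.455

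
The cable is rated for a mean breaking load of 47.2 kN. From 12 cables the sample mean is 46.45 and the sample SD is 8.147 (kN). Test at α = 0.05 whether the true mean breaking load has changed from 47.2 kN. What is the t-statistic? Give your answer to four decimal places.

-0.3189

H0: μ = 47.2; H1: μ ≠ 47.2 (one-sample t-test, two-sided).
t = (x̄ − μ₀)/(s/√n) = (46.45 − 47.2)/(8.147/√12) = -0.3189
df = n − 1 = 11
Two-sided p-value ≈ 0.7558
Since p ≈ 0.7558 > α = 0.05, fail to reject H0; the data do not provide sufficient evidence against H0.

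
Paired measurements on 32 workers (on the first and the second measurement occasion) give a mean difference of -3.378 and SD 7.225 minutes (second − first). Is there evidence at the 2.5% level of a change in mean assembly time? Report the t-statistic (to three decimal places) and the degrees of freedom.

H0: μ_d = 0; H1: μ_d ≠ 0 (paired t-test on the differences, two-sided).
t = d̄/(s_d/√n) = -3.378/(7.225/√32) = -2.645
df = n − 1 = 31
Two-sided p-value ≈ 0.0127
Since p ≈ 0.0127 < α = 0.025, reject H0; the evidence is statistically significant.

t = -2.645, df = 31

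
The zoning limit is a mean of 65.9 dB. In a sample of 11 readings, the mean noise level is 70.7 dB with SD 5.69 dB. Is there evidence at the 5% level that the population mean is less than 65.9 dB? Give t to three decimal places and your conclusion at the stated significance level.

H0: μ = 65.9; H1: μ < 65.9 (one-sample t-test, left-tailed).
t = (x̄ − μ₀)/(s/√n) = (70.7 − 65.9)/(5.69/√11) = 2.798
df = n − 1 = 10
p-value = P(T ≤ 2.798) ≈ 0.9906
Since p ≈ 0.9906 > α = 0.05, fail to reject H0; the evidence is not statistically significant.

t = 2.798; fail to reject H0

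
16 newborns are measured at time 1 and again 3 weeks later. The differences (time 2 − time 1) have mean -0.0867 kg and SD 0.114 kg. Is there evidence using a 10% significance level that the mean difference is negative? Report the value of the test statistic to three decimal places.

-3.042

H0: μ_d = 0; H1: μ_d < 0 (paired t-test on the differences, left-tailed).
t = d̄/(s_d/√n) = -0.0867/(0.114/√16) = -3.042
df = n − 1 = 15
p-value = P(T ≤ -3.042) ≈ 0.0041
Since p ≈ 0.0041 < α = 0.1, reject H0; the evidence is statistically significant.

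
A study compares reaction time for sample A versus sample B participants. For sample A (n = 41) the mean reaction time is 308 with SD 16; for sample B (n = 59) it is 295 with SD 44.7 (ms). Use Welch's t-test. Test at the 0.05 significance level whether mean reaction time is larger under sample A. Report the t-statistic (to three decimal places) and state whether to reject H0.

t = 2.053; reject H0

Let group 1 = sample A, group 2 = sample B. H0: μ_1 = μ_2; H1: μ_1 > μ_2 (Welch's two-sample t-test, right-tailed).
t = (x̄_1 − x̄_2)/√(s_1²/n_1 + s_2²/n_2) = (308 − 295)/√(16²/41 + 44.7²/59) = 2.053
Welch–Satterthwaite df ≈ 77.54
p-value = P(T ≥ 2.053) ≈ 0.0217
Since p ≈ 0.0217 < α = 0.05, reject H0; the evidence is statistically significant.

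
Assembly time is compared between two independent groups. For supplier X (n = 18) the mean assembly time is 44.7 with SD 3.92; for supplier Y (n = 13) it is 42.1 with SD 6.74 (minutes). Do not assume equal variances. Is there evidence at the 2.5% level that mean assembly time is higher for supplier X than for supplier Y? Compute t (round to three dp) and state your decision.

Let group 1 = supplier X, group 2 = supplier Y. H0: μ_1 = μ_2; H1: μ_1 > μ_2 (Welch's two-sample t-test, right-tailed).
t = (x̄_1 − x̄_2)/√(s_1²/n_1 + s_2²/n_2) = (44.7 − 42.1)/√(3.92²/18 + 6.74²/13) = 1.247
Welch–Satterthwaite df ≈ 17.83
p-value = P(T ≥ 1.247) ≈ 0.1143
Since p ≈ 0.1143 > α = 0.025, fail to reject H0; the data do not provide sufficient evidence against H0.

t = 1.247; fail to reject H0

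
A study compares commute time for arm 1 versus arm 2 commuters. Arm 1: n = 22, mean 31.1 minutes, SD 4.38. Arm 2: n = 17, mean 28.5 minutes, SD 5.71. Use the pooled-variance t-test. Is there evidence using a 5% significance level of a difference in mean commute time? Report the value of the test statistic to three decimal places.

1.611

Let group 1 = arm 1, group 2 = arm 2. H0: μ_1 = μ_2; H1: μ_1 ≠ μ_2 (two-sample pooled-variance t-test, two-sided).
s_p² = [(22−1)·4.38² + (17−1)·5.71²]/(22+17−2) = 24.9875
t = (31.1 − 28.5)/√[24.9875·(1/22 + 1/17)] = 1.611
df = n₁ + n₂ − 2 = 37
Two-sided p-value ≈ 0.116
Since p ≈ 0.116 > α = 0.05, fail to reject H0; the data do not provide sufficient evidence against H0.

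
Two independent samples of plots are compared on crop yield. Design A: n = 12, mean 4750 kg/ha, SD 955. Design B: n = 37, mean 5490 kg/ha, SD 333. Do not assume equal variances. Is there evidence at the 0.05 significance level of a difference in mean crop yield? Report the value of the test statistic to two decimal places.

-2.63

Let group 1 = design A, group 2 = design B. H0: μ_1 = μ_2; H1: μ_1 ≠ μ_2 (Welch's two-sample t-test, two-sided).
t = (x̄_1 − x̄_2)/√(s_1²/n_1 + s_2²/n_2) = (4750 − 5490)/√(955²/12 + 333²/37) = -2.63
Welch–Satterthwaite df ≈ 11.88
Two-sided p-value ≈ 0.0220
Since p ≈ 0.0220 < α = 0.05, reject H0; the evidence is statistically significant.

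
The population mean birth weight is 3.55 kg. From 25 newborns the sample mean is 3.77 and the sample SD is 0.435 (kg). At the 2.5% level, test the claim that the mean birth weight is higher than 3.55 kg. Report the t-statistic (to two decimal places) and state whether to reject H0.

H0: μ = 3.55; H1: μ > 3.55 (one-sample t-test, right-tailed).
t = (x̄ − μ₀)/(s/√n) = (3.77 − 3.55)/(0.435/√25) = 2.53
df = n − 1 = 24
p-value = P(T ≥ 2.53) ≈ 0.009
Since p ≈ 0.009 < α = 0.025, reject H0; the evidence is statistically significant.

t = 2.53; reject H0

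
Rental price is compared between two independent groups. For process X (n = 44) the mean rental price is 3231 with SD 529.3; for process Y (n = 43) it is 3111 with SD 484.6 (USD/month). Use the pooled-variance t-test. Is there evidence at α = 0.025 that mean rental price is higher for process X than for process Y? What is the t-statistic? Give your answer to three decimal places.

Let group 1 = process X, group 2 = process Y. H0: μ_1 = μ_2; H1: μ_1 > μ_2 (two-sample pooled-variance t-test, right-tailed).
s_p² = [(44−1)·529.3² + (43−1)·484.6²]/(44+43−2) = 257764
t = (3231 − 3111)/√[257764·(1/44 + 1/43)] = 1.102
df = n₁ + n₂ − 2 = 85
p-value = P(T ≥ 1.102) ≈ 0.1367
Since p ≈ 0.1367 > α = 0.025, fail to reject H0; the evidence is not statistically significant.

1.102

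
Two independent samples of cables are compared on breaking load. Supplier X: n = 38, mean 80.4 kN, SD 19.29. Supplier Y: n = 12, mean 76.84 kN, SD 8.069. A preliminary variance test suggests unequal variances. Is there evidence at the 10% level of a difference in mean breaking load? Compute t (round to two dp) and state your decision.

t = 0.91; fail to reject H0

Let group 1 = supplier X, group 2 = supplier Y. H0: μ_1 = μ_2; H1: μ_1 ≠ μ_2 (Welch's two-sample t-test, two-sided).
t = (x̄_1 − x̄_2)/√(s_1²/n_1 + s_2²/n_2) = (80.4 − 76.84)/√(19.29²/38 + 8.069²/12) = 0.91
Welch–Satterthwaite df ≈ 43.96
Two-sided p-value ≈ 0.3664
Since p ≈ 0.3664 > α = 0.1, fail to reject H0; the data do not provide sufficient evidence against H0.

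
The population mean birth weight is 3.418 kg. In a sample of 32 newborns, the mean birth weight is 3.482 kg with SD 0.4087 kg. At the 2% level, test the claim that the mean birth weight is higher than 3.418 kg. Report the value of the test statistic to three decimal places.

0.886

H0: μ = 3.418; H1: μ > 3.418 (one-sample t-test, right-tailed).
t = (x̄ − μ₀)/(s/√n) = (3.482 − 3.418)/(0.4087/√32) = 0.886
df = n − 1 = 31
p-value = P(T ≥ 0.886) ≈ 0.191
Since p ≈ 0.191 > α = 0.02, fail to reject H0; the evidence is not statistically significant.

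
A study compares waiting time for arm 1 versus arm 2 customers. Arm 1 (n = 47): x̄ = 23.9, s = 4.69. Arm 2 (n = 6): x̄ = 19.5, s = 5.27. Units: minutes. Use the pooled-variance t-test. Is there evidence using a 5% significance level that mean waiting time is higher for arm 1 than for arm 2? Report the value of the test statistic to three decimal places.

2.137

Let group 1 = arm 1, group 2 = arm 2. H0: μ_1 = μ_2; H1: μ_1 > μ_2 (two-sample pooled-variance t-test, right-tailed).
s_p² = [(47−1)·4.69² + (6−1)·5.27²]/(47+6−2) = 22.5625
t = (23.9 − 19.5)/√[22.5625·(1/47 + 1/6)] = 2.137
df = n₁ + n₂ − 2 = 51
p-value = P(T ≥ 2.137) ≈ 0.019
Since p ≈ 0.019 < α = 0.05, reject H0; the evidence is statistically significant.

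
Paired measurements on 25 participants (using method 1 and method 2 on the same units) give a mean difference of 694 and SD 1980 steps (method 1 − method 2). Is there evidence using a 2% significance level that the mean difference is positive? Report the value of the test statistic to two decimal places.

1.75

H0: μ_d = 0; H1: μ_d > 0 (paired t-test on the differences, right-tailed).
t = d̄/(s_d/√n) = 694/(1980/√25) = 1.75
df = n − 1 = 24
p-value = P(T ≥ 1.75) ≈ 0.0462
Since p ≈ 0.0462 > α = 0.02, fail to reject H0; the evidence is not statistically significant.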